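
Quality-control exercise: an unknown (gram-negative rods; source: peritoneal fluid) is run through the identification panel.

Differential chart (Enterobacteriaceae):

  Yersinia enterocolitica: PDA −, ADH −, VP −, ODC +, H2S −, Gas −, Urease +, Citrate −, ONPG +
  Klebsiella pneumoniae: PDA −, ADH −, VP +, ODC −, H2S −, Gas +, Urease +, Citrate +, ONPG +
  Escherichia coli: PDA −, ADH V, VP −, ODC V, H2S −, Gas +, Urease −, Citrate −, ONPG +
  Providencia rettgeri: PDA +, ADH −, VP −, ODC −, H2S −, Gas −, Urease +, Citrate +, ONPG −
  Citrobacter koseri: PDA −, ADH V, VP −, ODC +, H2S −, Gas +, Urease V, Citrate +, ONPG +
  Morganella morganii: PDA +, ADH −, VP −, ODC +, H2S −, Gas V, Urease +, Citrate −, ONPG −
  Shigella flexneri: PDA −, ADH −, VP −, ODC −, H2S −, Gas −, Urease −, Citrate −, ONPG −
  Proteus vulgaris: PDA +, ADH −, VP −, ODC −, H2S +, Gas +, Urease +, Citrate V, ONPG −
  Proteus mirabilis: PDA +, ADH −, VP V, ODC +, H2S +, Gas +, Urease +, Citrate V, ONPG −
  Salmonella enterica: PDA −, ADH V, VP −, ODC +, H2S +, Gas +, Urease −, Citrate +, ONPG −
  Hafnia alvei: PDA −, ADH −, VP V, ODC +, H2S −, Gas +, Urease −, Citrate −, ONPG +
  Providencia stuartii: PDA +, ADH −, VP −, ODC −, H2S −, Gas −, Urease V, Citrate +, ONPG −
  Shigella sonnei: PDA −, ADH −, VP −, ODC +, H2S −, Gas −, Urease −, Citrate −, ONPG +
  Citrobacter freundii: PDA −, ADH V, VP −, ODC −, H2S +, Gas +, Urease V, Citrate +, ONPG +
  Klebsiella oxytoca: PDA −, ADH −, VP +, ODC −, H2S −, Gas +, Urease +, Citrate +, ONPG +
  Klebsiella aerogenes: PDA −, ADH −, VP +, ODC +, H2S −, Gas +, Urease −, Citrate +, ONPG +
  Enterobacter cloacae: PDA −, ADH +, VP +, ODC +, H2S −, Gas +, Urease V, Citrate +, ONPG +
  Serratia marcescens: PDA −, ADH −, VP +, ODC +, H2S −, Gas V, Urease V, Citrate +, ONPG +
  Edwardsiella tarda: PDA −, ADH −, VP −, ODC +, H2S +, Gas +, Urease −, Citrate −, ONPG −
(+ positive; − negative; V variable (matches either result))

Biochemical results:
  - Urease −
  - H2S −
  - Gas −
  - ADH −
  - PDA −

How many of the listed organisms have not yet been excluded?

3

H2S −: excludes 5 organisms — 14 left.
Urease −: excludes 5 organisms — 9 left.
PDA −: excludes Providencia stuartii — 8 left.
ADH −: excludes Enterobacter cloacae — 7 left.
Gas −: excludes Escherichia coli, Citrobacter koseri, Hafnia alvei, Klebsiella aerogenes — 3 left.
Still consistent: Serratia marcescens, Shigella flexneri, Shigella sonnei.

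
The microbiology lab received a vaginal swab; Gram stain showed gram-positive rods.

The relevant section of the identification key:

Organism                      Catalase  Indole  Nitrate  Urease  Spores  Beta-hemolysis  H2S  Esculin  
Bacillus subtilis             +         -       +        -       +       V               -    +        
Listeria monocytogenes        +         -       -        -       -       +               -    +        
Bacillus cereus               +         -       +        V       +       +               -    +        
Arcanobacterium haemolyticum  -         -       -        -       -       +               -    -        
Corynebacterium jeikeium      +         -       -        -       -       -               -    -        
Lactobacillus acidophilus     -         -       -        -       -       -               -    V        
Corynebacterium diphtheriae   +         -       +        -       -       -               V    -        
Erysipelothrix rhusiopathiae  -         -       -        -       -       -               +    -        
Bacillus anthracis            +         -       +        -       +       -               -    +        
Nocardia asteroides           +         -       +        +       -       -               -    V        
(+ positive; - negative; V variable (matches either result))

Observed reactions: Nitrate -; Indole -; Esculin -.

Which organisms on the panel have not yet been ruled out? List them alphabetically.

Nitrate -: excludes 5 organisms — 5 left.
Esculin -: excludes Listeria monocytogenes — 4 left.
Indole -: all 4 remaining candidates are consistent.

Arcanobacterium haemolyticum, Corynebacterium jeikeium, Erysipelothrix rhusiopathiae, Lactobacillus acidophilus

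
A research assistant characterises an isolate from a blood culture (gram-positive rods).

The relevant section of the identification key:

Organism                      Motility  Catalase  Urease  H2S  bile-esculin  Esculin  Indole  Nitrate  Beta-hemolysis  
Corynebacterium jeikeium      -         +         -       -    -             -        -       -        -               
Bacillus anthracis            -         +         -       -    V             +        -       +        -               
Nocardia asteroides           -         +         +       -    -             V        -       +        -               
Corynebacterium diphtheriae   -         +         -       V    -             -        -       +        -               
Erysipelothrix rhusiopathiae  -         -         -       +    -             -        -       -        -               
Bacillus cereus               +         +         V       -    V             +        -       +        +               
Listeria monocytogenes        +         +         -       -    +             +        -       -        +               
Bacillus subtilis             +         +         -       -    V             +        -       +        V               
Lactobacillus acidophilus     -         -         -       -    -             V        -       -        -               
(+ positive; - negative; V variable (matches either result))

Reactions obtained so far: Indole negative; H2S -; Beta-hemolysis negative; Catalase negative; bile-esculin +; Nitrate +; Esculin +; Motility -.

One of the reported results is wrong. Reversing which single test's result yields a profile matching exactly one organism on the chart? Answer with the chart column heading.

Catalase

As reported, no row in the chart matches all 8 reactions.
Reversing Esculin → still no organism matches.
Reversing H2S → still no organism matches.
Reversing bile-esculin → still no organism matches.
Reversing Motility → still no organism matches.
Reversing Indole → still no organism matches.
Reversing Catalase (to +) → unique match: Bacillus anthracis.
Reversing Nitrate → still no organism matches.
Reversing Beta-hemolysis → still no organism matches.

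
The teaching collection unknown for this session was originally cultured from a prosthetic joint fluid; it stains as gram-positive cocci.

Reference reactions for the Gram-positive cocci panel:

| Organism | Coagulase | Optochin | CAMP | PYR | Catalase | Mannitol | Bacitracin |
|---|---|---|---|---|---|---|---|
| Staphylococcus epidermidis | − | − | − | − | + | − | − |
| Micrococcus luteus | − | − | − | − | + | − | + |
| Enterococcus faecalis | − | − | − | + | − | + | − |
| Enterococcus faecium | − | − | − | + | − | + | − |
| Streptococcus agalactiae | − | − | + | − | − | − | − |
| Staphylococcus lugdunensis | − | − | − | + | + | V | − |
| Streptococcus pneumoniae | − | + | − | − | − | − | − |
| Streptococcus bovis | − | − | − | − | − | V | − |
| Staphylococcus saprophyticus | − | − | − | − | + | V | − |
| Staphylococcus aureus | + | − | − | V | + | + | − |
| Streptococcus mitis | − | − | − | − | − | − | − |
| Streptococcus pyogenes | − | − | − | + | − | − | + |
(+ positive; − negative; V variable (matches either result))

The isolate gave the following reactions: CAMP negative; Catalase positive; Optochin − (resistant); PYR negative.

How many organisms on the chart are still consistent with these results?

PYR −: excludes Enterococcus faecalis, Enterococcus faecium, Staphylococcus lugdunensis, Streptococcus pyogenes — 8 left.
CAMP −: excludes Streptococcus agalactiae — 7 left.
Optochin −: excludes Streptococcus pneumoniae — 6 left.
Catalase +: excludes Streptococcus bovis, Streptococcus mitis — 4 left.
Still consistent: Micrococcus luteus, Staphylococcus aureus, Staphylococcus epidermidis, Staphylococcus saprophyticus.

4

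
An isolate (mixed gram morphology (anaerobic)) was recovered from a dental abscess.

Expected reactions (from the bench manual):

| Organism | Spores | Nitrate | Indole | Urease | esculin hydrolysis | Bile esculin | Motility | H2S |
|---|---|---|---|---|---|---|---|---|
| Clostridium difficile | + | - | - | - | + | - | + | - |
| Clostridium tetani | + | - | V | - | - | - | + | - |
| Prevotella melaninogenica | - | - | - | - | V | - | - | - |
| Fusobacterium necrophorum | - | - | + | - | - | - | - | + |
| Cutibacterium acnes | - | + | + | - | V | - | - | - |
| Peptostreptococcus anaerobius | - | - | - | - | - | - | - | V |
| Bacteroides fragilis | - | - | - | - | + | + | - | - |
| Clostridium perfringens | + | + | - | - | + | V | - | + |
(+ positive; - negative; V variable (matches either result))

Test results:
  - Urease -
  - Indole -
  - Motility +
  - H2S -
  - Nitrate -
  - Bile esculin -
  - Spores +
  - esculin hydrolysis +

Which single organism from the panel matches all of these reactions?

Clostridium difficile

Motility +: excludes 6 organisms — 2 left.
Indole -: all 2 remaining candidates are consistent.
esculin hydrolysis +: excludes Clostridium tetani — 1 left.
Urease -: the one remaining candidate is consistent.
Nitrate -: the one remaining candidate is consistent.
H2S -: the one remaining candidate is consistent.
Bile esculin -: the one remaining candidate is consistent.
Spores +: the one remaining candidate is consistent.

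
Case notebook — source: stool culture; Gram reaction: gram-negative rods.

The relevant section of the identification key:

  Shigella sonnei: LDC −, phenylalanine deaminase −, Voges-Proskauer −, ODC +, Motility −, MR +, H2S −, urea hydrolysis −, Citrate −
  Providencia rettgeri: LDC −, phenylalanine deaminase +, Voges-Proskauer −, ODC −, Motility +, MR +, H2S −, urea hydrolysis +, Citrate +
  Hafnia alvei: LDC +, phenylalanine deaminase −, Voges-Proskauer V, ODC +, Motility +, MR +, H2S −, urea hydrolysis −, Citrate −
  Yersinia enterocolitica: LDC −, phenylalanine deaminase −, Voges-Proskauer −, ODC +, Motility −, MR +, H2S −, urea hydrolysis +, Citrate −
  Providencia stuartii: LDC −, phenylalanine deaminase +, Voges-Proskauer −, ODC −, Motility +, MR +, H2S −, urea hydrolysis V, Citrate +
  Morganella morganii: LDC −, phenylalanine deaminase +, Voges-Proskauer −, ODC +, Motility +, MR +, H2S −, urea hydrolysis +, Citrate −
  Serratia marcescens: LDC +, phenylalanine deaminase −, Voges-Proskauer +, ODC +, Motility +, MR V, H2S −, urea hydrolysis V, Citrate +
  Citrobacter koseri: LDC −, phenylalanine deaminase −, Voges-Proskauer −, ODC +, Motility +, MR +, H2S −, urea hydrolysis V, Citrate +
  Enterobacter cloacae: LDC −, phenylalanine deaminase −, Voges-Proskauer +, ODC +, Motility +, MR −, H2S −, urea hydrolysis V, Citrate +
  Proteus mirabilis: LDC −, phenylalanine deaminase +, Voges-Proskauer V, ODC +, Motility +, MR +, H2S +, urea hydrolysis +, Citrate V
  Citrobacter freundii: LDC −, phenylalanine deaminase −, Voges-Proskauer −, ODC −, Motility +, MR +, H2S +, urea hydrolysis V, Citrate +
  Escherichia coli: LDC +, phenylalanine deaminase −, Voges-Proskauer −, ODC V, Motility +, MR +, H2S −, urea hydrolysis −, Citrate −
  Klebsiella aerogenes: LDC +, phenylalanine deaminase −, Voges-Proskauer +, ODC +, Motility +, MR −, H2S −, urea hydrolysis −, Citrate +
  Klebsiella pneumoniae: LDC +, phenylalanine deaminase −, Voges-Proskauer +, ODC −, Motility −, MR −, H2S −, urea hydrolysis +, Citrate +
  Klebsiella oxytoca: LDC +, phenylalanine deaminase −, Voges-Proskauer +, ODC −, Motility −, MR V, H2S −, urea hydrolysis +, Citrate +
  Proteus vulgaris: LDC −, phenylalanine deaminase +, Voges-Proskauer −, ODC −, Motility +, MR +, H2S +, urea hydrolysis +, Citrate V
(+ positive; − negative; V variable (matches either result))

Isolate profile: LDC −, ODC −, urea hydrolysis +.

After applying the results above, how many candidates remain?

4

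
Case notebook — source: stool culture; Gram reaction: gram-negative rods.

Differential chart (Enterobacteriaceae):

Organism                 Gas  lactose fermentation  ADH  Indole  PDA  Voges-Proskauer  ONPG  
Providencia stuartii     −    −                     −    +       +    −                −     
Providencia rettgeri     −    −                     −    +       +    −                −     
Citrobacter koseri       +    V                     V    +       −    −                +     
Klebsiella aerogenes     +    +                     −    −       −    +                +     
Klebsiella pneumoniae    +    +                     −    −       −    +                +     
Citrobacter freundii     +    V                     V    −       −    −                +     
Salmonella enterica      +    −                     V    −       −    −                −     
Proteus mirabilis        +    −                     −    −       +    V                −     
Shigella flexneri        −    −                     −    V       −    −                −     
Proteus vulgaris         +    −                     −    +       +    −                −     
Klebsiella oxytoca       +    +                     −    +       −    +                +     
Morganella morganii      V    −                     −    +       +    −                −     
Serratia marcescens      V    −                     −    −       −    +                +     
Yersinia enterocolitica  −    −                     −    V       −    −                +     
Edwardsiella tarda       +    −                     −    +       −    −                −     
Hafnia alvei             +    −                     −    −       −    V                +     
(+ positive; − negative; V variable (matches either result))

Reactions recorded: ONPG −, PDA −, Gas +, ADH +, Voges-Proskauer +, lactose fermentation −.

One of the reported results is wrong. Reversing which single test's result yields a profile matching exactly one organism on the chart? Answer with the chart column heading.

Voges-Proskauer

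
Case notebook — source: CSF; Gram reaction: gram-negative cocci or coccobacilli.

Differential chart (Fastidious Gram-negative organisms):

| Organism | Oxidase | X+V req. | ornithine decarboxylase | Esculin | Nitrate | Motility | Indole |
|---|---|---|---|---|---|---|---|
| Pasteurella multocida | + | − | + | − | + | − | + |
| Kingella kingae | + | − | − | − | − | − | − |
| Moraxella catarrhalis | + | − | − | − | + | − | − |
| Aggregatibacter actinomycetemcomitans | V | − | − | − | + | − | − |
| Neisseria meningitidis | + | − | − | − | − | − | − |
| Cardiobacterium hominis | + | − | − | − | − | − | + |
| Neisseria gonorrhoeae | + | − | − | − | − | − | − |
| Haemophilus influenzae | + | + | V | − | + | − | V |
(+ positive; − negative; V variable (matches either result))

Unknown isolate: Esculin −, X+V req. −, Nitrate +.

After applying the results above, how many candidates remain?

3

Esculin −: all 8 remaining candidates are consistent.
Nitrate +: excludes Kingella kingae, Neisseria meningitidis, Cardiobacterium hominis, Neisseria gonorrhoeae — 4 left.
X+V req. −: excludes Haemophilus influenzae — 3 left.
Still consistent: Aggregatibacter actinomycetemcomitans, Moraxella catarrhalis, Pasteurella multocida.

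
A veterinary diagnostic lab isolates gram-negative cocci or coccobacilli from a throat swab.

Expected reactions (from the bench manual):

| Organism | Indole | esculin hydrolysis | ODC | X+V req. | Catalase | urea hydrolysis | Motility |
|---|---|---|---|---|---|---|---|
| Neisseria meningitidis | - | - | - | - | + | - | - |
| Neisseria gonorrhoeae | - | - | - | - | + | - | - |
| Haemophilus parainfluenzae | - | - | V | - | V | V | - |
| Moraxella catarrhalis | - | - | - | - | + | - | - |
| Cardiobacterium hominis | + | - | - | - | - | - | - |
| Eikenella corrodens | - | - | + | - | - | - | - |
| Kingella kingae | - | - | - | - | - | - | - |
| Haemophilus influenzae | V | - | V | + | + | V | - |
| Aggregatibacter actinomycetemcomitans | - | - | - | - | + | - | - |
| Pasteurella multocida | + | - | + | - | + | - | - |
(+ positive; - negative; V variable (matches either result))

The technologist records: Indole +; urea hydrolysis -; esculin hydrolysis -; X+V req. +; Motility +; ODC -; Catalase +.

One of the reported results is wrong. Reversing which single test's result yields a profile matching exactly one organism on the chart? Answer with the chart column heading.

As reported, no row in the chart matches all 7 reactions.
Reversing ODC → still no organism matches.
Reversing urea hydrolysis → still no organism matches.
Reversing Catalase → still no organism matches.
Reversing esculin hydrolysis → still no organism matches.
Reversing Motility (to -) → unique match: Haemophilus influenzae.
Reversing X+V req. → still no organism matches.
Reversing Indole → still no organism matches.

Motility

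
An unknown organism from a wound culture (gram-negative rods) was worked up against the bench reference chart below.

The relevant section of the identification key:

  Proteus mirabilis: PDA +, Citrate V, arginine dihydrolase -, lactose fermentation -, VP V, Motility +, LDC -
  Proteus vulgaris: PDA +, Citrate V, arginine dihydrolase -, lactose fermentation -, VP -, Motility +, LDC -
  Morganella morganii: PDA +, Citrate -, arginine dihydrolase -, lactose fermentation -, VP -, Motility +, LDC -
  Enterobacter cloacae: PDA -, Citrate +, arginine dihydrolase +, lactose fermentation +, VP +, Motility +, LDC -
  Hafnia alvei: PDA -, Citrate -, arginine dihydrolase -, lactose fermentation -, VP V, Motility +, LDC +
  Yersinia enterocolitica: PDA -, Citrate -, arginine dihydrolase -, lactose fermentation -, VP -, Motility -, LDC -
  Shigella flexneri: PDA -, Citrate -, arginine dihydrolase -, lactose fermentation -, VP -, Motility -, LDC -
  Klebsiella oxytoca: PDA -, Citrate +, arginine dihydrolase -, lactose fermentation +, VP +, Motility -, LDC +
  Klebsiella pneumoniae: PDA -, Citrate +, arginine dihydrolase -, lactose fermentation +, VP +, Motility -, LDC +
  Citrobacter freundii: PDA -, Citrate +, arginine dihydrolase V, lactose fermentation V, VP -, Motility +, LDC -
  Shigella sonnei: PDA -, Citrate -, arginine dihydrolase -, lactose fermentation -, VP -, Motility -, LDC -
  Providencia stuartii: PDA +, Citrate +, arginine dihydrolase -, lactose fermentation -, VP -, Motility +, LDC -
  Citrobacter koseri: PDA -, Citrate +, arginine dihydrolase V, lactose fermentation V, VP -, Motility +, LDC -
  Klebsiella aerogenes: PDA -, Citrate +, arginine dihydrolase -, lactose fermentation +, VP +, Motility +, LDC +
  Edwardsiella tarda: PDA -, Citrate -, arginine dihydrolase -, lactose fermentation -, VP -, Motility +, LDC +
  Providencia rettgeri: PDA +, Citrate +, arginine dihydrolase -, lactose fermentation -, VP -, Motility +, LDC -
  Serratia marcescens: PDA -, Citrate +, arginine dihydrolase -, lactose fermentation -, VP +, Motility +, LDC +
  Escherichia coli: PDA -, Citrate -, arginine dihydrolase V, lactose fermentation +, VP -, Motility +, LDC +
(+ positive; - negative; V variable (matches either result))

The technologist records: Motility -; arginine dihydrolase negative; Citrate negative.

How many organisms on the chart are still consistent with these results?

3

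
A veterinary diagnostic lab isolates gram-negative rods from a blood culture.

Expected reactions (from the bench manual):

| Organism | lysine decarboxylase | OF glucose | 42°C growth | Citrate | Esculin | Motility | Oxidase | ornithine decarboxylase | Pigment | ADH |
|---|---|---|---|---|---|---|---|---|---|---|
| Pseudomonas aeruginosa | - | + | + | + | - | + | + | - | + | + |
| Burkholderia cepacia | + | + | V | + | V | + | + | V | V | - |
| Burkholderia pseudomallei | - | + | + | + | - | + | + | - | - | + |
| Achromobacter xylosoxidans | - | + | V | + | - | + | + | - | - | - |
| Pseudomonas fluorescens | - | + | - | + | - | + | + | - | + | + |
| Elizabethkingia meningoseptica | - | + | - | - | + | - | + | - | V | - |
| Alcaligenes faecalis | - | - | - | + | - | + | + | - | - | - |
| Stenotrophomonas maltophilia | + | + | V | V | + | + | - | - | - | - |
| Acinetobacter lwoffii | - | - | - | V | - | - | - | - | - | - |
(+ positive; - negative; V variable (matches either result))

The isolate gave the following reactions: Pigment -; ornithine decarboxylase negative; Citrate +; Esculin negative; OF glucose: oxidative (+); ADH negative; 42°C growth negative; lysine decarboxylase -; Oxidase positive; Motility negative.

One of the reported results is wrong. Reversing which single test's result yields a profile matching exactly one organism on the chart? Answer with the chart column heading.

As reported, no row in the chart matches all 10 reactions.
Reversing Motility (to +) → unique match: Achromobacter xylosoxidans.
Reversing ornithine decarboxylase → still no organism matches.
Reversing Pigment → still no organism matches.
Reversing lysine decarboxylase → still no organism matches.
Reversing Esculin → still no organism matches.
Reversing Citrate → still no organism matches.
Reversing ADH → still no organism matches.
Reversing Oxidase → still no organism matches.
Reversing 42°C growth → still no organism matches.
Reversing OF glucose → still no organism matches.

Motility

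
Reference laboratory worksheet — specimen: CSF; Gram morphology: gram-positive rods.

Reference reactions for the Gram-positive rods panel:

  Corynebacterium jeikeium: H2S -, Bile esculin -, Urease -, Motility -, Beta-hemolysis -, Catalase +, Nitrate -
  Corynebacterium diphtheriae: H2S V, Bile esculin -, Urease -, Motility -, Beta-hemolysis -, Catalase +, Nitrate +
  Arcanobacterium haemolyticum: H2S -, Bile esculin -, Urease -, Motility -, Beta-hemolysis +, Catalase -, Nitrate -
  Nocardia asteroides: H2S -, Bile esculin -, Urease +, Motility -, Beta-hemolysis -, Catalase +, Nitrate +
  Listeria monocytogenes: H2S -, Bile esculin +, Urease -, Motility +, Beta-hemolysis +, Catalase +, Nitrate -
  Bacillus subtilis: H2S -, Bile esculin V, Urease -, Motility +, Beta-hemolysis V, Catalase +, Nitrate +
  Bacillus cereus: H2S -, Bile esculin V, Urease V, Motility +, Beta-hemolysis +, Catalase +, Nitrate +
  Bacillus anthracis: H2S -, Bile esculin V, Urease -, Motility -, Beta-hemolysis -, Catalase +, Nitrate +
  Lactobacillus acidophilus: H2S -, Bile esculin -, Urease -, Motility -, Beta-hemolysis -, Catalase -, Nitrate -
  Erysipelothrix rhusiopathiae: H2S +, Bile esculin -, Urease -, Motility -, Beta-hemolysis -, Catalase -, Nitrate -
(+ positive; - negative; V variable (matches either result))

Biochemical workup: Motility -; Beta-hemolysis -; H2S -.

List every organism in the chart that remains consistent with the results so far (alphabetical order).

Bacillus anthracis, Corynebacterium diphtheriae, Corynebacterium jeikeium, Lactobacillus acidophilus, Nocardia asteroides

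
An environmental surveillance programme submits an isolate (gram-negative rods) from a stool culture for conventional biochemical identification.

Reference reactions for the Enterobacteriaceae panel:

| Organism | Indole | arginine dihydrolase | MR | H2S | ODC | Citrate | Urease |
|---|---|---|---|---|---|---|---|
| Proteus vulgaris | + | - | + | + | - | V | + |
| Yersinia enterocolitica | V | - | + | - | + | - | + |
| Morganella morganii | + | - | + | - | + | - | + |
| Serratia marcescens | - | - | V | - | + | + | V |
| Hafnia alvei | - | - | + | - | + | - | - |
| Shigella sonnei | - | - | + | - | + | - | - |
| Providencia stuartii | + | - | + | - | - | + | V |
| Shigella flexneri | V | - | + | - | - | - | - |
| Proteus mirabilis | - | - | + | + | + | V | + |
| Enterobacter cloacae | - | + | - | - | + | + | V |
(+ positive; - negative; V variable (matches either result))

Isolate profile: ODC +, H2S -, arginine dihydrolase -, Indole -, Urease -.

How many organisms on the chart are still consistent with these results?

Urease -: excludes Proteus vulgaris, Yersinia enterocolitica, Morganella morganii, Proteus mirabilis — 6 left.
ODC +: excludes Providencia stuartii, Shigella flexneri — 4 left.
H2S -: all 4 remaining candidates are consistent.
Indole -: all 4 remaining candidates are consistent.
arginine dihydrolase -: excludes Enterobacter cloacae — 3 left.
Still consistent: Hafnia alvei, Serratia marcescens, Shigella sonnei.

3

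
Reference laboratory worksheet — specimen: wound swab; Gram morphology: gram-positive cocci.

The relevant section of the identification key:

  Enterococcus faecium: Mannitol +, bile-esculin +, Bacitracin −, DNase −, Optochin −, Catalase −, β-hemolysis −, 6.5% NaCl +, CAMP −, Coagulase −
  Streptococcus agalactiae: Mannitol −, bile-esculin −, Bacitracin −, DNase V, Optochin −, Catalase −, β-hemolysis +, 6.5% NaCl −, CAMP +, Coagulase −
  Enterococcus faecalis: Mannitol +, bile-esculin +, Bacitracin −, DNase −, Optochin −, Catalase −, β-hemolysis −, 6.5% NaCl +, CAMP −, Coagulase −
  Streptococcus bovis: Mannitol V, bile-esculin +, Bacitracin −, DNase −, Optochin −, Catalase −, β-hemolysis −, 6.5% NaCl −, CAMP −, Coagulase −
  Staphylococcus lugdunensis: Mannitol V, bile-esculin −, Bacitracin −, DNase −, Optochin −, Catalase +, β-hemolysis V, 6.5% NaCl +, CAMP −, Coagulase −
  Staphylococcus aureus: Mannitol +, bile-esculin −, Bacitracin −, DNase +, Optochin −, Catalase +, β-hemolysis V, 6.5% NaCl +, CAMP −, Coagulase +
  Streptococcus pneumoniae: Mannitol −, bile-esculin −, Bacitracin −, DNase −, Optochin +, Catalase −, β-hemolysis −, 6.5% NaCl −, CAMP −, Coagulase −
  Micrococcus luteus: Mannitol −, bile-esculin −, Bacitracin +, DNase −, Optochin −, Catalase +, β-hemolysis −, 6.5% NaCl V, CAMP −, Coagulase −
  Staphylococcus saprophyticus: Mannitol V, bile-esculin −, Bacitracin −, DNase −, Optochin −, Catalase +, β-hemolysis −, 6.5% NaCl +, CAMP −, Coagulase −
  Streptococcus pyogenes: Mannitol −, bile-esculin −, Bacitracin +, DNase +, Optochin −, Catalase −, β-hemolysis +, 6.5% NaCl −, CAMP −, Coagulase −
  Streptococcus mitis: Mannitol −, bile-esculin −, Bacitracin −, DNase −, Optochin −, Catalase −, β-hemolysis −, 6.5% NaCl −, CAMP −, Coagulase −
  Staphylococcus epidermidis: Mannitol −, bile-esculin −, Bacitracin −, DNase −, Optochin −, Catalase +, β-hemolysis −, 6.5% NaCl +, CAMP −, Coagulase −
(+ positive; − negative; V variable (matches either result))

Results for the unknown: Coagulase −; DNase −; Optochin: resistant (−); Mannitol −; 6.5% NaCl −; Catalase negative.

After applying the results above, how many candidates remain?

3

Mannitol −: excludes Enterococcus faecium, Enterococcus faecalis, Staphylococcus aureus — 9 left.
Coagulase −: all 9 remaining candidates are consistent.
Optochin −: excludes Streptococcus pneumoniae — 8 left.
Catalase −: excludes Staphylococcus lugdunensis, Micrococcus luteus, Staphylococcus saprophyticus, Staphylococcus epidermidis — 4 left.
6.5% NaCl −: all 4 remaining candidates are consistent.
DNase −: excludes Streptococcus pyogenes — 3 left.
Still consistent: Streptococcus agalactiae, Streptococcus bovis, Streptococcus mitis.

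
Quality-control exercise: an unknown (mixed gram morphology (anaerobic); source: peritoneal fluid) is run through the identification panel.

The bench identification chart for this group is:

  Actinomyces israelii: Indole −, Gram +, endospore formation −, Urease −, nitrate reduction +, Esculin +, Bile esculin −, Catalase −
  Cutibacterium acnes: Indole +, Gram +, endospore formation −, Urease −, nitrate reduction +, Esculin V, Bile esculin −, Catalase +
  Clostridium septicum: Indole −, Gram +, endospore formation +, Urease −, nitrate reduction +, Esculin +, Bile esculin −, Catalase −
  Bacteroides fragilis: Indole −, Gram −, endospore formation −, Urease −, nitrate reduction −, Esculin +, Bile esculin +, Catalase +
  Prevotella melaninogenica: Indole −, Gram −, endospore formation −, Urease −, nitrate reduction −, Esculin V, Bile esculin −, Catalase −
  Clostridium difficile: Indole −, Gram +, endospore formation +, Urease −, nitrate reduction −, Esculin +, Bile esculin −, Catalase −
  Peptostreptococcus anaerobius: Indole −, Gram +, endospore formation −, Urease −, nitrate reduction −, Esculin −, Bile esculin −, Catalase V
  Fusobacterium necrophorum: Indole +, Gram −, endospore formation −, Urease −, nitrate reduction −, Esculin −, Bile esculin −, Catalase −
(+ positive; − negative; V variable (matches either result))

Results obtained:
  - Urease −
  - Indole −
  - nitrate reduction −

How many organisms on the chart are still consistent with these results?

Urease −: all 8 remaining candidates are consistent.
Indole −: excludes Cutibacterium acnes, Fusobacterium necrophorum — 6 left.
nitrate reduction −: excludes Actinomyces israelii, Clostridium septicum — 4 left.
Still consistent: Bacteroides fragilis, Clostridium difficile, Peptostreptococcus anaerobius, Prevotella melaninogenica.

4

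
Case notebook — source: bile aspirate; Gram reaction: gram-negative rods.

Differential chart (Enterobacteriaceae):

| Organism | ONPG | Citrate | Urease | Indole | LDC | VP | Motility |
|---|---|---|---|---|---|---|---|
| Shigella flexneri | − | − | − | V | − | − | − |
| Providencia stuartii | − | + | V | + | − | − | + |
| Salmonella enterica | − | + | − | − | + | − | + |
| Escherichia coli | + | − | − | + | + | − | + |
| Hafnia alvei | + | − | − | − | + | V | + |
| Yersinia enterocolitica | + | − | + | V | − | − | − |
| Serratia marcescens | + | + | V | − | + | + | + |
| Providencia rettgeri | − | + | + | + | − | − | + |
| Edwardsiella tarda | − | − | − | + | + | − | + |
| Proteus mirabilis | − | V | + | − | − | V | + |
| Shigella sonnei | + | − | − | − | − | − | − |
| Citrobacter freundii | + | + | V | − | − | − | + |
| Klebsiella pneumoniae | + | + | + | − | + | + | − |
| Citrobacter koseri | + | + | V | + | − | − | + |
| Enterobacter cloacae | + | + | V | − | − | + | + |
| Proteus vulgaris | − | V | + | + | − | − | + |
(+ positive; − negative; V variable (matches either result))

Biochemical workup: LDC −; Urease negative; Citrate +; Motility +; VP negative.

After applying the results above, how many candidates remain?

3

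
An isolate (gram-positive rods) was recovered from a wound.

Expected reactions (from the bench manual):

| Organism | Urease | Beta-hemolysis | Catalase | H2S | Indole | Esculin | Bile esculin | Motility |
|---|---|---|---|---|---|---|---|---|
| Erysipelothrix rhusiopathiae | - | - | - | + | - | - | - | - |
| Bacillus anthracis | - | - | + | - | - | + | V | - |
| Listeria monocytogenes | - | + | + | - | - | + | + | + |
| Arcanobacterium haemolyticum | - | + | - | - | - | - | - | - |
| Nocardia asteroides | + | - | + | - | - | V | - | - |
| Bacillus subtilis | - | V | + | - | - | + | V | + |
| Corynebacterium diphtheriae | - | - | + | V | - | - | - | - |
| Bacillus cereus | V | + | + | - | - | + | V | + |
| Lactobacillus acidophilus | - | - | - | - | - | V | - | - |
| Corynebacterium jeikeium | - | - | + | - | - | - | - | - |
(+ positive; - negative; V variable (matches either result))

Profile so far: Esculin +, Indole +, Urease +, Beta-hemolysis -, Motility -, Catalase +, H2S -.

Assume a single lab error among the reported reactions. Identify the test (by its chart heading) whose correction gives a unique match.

As reported, no row in the chart matches all 7 reactions.
Reversing Indole (to -) → unique match: Nocardia asteroides.
Reversing Catalase → still no organism matches.
Reversing Beta-hemolysis → still no organism matches.
Reversing Motility → still no organism matches.
Reversing Esculin → still no organism matches.
Reversing Urease → still no organism matches.
Reversing H2S → still no organism matches.

Indole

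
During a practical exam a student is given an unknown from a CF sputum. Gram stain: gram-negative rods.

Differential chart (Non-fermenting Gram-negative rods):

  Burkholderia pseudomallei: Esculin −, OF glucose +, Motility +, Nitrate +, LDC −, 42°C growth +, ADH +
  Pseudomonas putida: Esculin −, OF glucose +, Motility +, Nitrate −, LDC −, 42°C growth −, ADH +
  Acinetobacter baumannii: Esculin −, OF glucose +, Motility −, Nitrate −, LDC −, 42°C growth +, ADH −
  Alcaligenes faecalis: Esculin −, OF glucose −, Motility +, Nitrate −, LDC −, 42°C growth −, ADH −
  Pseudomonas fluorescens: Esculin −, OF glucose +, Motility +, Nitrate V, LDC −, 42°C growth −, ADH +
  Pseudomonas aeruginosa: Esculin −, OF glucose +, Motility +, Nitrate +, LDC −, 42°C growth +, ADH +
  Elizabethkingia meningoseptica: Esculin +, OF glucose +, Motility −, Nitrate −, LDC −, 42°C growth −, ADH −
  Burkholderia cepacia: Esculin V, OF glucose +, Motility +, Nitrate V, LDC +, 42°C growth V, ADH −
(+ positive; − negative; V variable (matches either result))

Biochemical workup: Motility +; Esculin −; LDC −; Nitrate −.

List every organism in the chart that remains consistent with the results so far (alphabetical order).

Alcaligenes faecalis, Pseudomonas fluorescens, Pseudomonas putida

Esculin −: excludes Elizabethkingia meningoseptica — 7 left.
Nitrate −: excludes Burkholderia pseudomallei, Pseudomonas aeruginosa — 5 left.
LDC −: excludes Burkholderia cepacia — 4 left.
Motility +: excludes Acinetobacter baumannii — 3 left.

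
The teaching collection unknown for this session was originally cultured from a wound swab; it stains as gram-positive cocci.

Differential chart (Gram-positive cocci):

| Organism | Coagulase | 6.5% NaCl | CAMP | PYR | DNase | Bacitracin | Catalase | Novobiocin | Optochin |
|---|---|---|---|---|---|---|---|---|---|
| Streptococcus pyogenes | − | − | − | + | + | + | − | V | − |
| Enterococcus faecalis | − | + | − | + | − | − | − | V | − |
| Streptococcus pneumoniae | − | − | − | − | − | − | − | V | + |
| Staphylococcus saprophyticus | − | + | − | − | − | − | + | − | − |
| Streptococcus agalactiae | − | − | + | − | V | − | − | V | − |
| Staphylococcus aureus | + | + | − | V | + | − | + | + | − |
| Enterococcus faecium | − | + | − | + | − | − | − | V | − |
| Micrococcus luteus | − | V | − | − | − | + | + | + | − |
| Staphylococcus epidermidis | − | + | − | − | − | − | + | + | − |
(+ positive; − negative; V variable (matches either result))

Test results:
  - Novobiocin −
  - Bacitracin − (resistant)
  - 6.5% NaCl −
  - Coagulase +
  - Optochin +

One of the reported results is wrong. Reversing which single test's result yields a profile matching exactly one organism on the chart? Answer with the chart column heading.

Coagulase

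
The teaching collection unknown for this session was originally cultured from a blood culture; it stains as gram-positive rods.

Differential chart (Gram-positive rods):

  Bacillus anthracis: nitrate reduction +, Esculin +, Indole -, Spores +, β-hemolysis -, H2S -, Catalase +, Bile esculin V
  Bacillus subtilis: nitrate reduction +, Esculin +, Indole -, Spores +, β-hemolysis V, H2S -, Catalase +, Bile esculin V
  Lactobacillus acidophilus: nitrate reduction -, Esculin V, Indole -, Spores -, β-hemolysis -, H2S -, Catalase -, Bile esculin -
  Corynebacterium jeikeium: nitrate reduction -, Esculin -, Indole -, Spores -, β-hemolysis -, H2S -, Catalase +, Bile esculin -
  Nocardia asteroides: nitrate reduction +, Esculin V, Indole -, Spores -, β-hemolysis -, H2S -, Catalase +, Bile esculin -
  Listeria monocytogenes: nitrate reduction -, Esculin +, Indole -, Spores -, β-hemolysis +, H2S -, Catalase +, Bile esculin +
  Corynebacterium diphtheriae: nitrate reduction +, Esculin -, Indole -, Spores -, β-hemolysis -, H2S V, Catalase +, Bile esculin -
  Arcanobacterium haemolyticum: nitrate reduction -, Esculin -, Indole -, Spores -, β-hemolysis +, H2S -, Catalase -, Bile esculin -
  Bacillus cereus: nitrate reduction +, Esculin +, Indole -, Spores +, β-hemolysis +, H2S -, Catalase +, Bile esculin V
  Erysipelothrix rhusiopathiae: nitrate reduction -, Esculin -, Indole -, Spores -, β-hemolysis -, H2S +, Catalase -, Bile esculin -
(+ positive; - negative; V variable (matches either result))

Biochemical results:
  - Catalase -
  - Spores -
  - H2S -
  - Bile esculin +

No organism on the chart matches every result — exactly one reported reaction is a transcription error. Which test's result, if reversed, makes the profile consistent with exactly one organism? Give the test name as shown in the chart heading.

Catalase

As reported, no row in the chart matches all 4 reactions.
Reversing Bile esculin → 2 organisms match (not unique).
Reversing Spores → still no organism matches.
Reversing Catalase (to +) → unique match: Listeria monocytogenes.
Reversing H2S → still no organism matches.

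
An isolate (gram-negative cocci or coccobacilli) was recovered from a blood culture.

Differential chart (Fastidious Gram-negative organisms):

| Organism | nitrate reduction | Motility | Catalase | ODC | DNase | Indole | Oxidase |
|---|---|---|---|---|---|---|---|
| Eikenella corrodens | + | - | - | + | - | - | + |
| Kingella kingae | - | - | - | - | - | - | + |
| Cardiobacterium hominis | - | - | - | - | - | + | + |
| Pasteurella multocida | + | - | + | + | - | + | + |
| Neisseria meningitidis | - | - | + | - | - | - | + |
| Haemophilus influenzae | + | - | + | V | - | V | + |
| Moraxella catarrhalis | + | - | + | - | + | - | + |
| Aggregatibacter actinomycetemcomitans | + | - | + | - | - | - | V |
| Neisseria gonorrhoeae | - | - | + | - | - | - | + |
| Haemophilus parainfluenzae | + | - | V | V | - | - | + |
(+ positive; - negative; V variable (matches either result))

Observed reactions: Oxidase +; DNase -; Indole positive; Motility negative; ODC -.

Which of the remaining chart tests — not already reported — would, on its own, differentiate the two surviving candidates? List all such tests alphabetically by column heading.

Catalase, nitrate reduction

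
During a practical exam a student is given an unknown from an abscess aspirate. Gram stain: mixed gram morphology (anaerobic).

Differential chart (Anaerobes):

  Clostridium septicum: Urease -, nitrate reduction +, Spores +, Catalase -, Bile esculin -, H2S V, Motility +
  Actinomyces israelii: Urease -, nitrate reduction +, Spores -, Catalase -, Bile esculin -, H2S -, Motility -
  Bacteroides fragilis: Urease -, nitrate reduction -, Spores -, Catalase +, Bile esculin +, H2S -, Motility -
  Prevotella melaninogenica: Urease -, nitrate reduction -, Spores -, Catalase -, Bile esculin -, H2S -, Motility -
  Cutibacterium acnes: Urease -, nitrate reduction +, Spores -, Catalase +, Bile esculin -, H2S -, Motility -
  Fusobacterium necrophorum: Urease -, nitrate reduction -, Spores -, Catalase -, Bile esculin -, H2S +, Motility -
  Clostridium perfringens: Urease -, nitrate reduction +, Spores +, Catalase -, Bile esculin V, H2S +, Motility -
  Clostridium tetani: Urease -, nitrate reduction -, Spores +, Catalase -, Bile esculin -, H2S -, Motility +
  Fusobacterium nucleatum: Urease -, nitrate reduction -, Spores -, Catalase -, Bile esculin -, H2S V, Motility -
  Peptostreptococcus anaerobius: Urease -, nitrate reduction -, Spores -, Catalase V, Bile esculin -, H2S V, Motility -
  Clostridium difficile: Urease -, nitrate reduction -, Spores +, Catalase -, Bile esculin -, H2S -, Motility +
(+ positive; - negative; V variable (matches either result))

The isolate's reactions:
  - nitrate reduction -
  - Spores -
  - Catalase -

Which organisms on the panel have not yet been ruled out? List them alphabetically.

Fusobacterium necrophorum, Fusobacterium nucleatum, Peptostreptococcus anaerobius, Prevotella melaninogenica

Spores -: excludes Clostridium septicum, Clostridium perfringens, Clostridium tetani, Clostridium difficile — 7 left.
Catalase -: excludes Bacteroides fragilis, Cutibacterium acnes — 5 left.
nitrate reduction -: excludes Actinomyces israelii — 4 left.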